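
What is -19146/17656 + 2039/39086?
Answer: -178084993/172525604 ≈ -1.0322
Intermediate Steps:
-19146/17656 + 2039/39086 = -19146*1/17656 + 2039*(1/39086) = -9573/8828 + 2039/39086 = -178084993/172525604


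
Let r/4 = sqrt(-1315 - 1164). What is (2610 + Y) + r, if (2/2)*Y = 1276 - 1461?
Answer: 2425 + 4*I*sqrt(2479) ≈ 2425.0 + 199.16*I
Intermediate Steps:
r = 4*I*sqrt(2479) (r = 4*sqrt(-1315 - 1164) = 4*sqrt(-2479) = 4*(I*sqrt(2479)) = 4*I*sqrt(2479) ≈ 199.16*I)
Y = -185 (Y = 1276 - 1461 = -185)
(2610 + Y) + r = (2610 - 185) + 4*I*sqrt(2479) = 2425 + 4*I*sqrt(2479)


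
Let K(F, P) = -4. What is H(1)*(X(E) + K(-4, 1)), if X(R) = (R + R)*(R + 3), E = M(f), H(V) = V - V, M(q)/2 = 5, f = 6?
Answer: 0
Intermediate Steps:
M(q) = 10 (M(q) = 2*5 = 10)
H(V) = 0
E = 10
X(R) = 2*R*(3 + R) (X(R) = (2*R)*(3 + R) = 2*R*(3 + R))
H(1)*(X(E) + K(-4, 1)) = 0*(2*10*(3 + 10) - 4) = 0*(2*10*13 - 4) = 0*(260 - 4) = 0*256 = 0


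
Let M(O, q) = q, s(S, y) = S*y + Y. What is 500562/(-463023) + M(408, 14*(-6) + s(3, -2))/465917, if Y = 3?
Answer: -25917847595/23970031899 ≈ -1.0813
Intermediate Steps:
s(S, y) = 3 + S*y (s(S, y) = S*y + 3 = 3 + S*y)
500562/(-463023) + M(408, 14*(-6) + s(3, -2))/465917 = 500562/(-463023) + (14*(-6) + (3 + 3*(-2)))/465917 = 500562*(-1/463023) + (-84 + (3 - 6))*(1/465917) = -55618/51447 + (-84 - 3)*(1/465917) = -55618/51447 - 87*1/465917 = -55618/51447 - 87/465917 = -25917847595/23970031899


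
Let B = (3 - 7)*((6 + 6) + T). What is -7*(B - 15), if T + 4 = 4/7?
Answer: 345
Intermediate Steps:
T = -24/7 (T = -4 + 4/7 = -24/7 ≈ -3.4286)
B = -240/7 (B = (3 - 7)*((6 + 6) - 24/7) = -4*(12 - 24/7) = -4*60/7 = -240/7 ≈ -34.286)
-7*(B - 15) = -7*(-240/7 - 15) = -7*(-345/7) = 345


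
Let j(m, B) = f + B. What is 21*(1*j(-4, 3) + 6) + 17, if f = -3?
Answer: 143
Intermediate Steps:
j(m, B) = -3 + B
21*(1*j(-4, 3) + 6) + 17 = 21*(1*(-3 + 3) + 6) + 17 = 21*(1*0 + 6) + 17 = 21*(0 + 6) + 17 = 21*6 + 17 = 126 + 17 = 143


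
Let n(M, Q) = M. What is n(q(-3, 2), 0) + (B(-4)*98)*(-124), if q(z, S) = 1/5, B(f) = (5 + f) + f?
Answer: 182281/5 ≈ 36456.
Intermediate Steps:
B(f) = 5 + 2*f
q(z, S) = ⅕
n(q(-3, 2), 0) + (B(-4)*98)*(-124) = ⅕ + ((5 + 2*(-4))*98)*(-124) = ⅕ + ((5 - 8)*98)*(-124) = ⅕ - 3*98*(-124) = ⅕ - 294*(-124) = ⅕ + 36456 = 182281/5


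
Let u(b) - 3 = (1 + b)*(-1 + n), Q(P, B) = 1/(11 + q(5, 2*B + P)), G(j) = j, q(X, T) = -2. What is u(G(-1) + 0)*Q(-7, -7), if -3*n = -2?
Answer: 1/3 ≈ 0.33333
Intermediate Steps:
n = 2/3 (n = -1/3*(-2) = 2/3 ≈ 0.66667)
Q(P, B) = 1/9 (Q(P, B) = 1/(11 - 2) = 1/9)
u(b) = 8/3 - b/3 (u(b) = 3 + (1 + b)*(-1 + 2/3) = 3 + (1 + b)*(-1/3) = 3 + (-1/3 - b/3) = 8/3 - b/3)
u(G(-1) + 0)*Q(-7, -7) = (8/3 - (-1 + 0)/3)*(1/9) = (8/3 - 1/3*(-1))*(1/9) = (8/3 + 1/3)*(1/9) = 3*(1/9) = 1/3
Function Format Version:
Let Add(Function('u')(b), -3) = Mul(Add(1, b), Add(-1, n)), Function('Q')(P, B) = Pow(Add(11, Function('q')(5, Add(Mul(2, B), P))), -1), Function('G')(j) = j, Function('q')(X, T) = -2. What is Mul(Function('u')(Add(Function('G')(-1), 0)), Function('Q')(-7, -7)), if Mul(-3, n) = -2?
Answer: Rational(1, 3) ≈ 0.33333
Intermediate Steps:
n = Rational(2, 3) (n = Mul(Rational(-1, 3), -2) = Rational(2, 3) ≈ 0.66667)
Function('Q')(P, B) = Rational(1, 9) (Function('Q')(P, B) = Pow(Add(11, -2), -1) = Pow(9, -1) = Rational(1, 9))
Function('u')(b) = Add(Rational(8, 3), Mul(Rational(-1, 3), b)) (Function('u')(b) = Add(3, Mul(Add(1, b), Add(-1, Rational(2, 3)))) = Add(3, Mul(Add(1, b), Rational(-1, 3))) = Add(3, Add(Rational(-1, 3), Mul(Rational(-1, 3), b))) = Add(Rational(8, 3), Mul(Rational(-1, 3), b)))
Mul(Function('u')(Add(Function('G')(-1), 0)), Function('Q')(-7, -7)) = Mul(Add(Rational(8, 3), Mul(Rational(-1, 3), Add(-1, 0))), Rational(1, 9)) = Mul(Add(Rational(8, 3), Mul(Rational(-1, 3), -1)), Rational(1, 9)) = Mul(Add(Rational(8, 3), Rational(1, 3)), Rational(1, 9)) = Mul(3, Rational(1, 9)) = Rational(1, 3)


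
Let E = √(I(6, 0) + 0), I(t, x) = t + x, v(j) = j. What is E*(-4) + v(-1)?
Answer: -1 - 4*√6 ≈ -10.798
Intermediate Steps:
E = √6 (E = √((6 + 0) + 0) = √(6 + 0) = √6 ≈ 2.4495)
E*(-4) + v(-1) = √6*(-4) - 1 = -4*√6 - 1 = -1 - 4*√6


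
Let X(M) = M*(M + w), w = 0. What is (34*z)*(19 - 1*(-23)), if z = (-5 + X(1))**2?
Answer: 22848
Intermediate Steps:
X(M) = M**2 (X(M) = M*(M + 0) = M*M = M**2)
z = 16 (z = (-5 + 1**2)**2 = (-5 + 1)**2 = (-4)**2 = 16)
(34*z)*(19 - 1*(-23)) = (34*16)*(19 - 1*(-23)) = 544*(19 + 23) = 544*42 = 22848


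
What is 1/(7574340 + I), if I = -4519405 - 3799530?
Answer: -1/744595 ≈ -1.3430e-6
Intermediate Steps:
I = -8318935
1/(7574340 + I) = 1/(7574340 - 8318935) = 1/(-744595) = -1/744595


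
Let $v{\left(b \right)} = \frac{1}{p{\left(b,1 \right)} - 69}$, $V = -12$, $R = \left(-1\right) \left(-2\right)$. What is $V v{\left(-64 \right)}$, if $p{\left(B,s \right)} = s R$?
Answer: $\frac{12}{67} \approx 0.1791$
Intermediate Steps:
$R = 2$
$p{\left(B,s \right)} = 2 s$ ($p{\left(B,s \right)} = s 2 = 2 s$)
$v{\left(b \right)} = - \frac{1}{67}$ ($v{\left(b \right)} = \frac{1}{2 \cdot 1 - 69} = \frac{1}{2 - 69} = \frac{1}{-67} = - \frac{1}{67}$)
$V v{\left(-64 \right)} = \left(-12\right) \left(- \frac{1}{67}\right) = \frac{12}{67}$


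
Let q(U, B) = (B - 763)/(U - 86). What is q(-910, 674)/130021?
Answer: 89/129500916 ≈ 6.8725e-7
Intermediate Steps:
q(U, B) = (-763 + B)/(-86 + U)
q(-910, 674)/130021 = ((-763 + 674)/(-86 - 910))/130021 = (-89/(-996))*(1/130021) = -1/996*(-89)*(1/130021) = (89/996)*(1/130021) = 89/129500916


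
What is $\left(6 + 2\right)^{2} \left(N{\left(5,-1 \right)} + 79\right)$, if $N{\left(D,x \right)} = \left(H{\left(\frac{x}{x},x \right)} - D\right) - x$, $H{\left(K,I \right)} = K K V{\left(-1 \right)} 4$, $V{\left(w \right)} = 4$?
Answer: $5824$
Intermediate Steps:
$H{\left(K,I \right)} = 16 K^{2}$ ($H{\left(K,I \right)} = K K 4 \cdot 4 = K^{2} \cdot 4 \cdot 4 = 4 K^{2} \cdot 4 = 16 K^{2}$)
$N{\left(D,x \right)} = 16 - D - x$ ($N{\left(D,x \right)} = \left(16 \left(\frac{x}{x}\right)^{2} - D\right) - x = \left(16 \cdot 1^{2} - D\right) - x = \left(16 \cdot 1 - D\right) - x = \left(16 - D\right) - x = 16 - D - x$)
$\left(6 + 2\right)^{2} \left(N{\left(5,-1 \right)} + 79\right) = \left(6 + 2\right)^{2} \left(\left(16 - 5 - -1\right) + 79\right) = 8^{2} \left(\left(16 - 5 + 1\right) + 79\right) = 64 \left(12 + 79\right) = 64 \cdot 91 = 5824$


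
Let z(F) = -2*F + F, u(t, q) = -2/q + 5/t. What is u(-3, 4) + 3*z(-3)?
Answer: 41/6 ≈ 6.8333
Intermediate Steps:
z(F) = -F
u(-3, 4) + 3*z(-3) = (-2/4 + 5/(-3)) + 3*(-1*(-3)) = (-2*¼ + 5*(-⅓)) + 3*3 = (-½ - 5/3) + 9 = -13/6 + 9 = 41/6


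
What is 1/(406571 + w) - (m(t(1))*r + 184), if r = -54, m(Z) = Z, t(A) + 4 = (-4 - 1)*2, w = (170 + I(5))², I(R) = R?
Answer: -410964239/437196 ≈ -940.00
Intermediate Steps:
w = 30625 (w = (170 + 5)² = 175² = 30625)
t(A) = -14 (t(A) = -4 + (-4 - 1)*2 = -4 - 5*2 = -4 - 10 = -14)
1/(406571 + w) - (m(t(1))*r + 184) = 1/(406571 + 30625) - (-14*(-54) + 184) = 1/437196 - (756 + 184) = 1/437196 - 1*940 = 1/437196 - 940 = -410964239/437196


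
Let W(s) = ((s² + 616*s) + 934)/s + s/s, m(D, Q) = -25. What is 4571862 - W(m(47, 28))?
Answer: 114282684/25 ≈ 4.5713e+6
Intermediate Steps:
W(s) = 1 + (934 + s² + 616*s)/s (W(s) = (934 + s² + 616*s)/s + 1 = 1 + (934 + s² + 616*s)/s)
4571862 - W(m(47, 28)) = 4571862 - (617 - 25 + 934/(-25)) = 4571862 - (617 - 25 + 934*(-1/25)) = 4571862 - (617 - 25 - 934/25) = 4571862 - 1*13866/25 = 4571862 - 13866/25 = 114282684/25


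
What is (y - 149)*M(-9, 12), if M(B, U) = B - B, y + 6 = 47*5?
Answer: 0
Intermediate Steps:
y = 229 (y = -6 + 47*5 = -6 + 235 = 229)
M(B, U) = 0
(y - 149)*M(-9, 12) = (229 - 149)*0 = 80*0 = 0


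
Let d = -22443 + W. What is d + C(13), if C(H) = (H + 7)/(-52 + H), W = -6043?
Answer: -1110974/39 ≈ -28487.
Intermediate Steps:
C(H) = (7 + H)/(-52 + H)
d = -28486 (d = -22443 - 6043 = -28486)
d + C(13) = -28486 + (7 + 13)/(-52 + 13) = -28486 + 20/(-39) = -28486 - 1/39*20 = -28486 - 20/39 = -1110974/39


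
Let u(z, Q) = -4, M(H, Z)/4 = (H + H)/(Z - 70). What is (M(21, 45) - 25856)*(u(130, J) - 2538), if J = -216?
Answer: 1643575856/25 ≈ 6.5743e+7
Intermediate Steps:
M(H, Z) = 8*H/(-70 + Z) (M(H, Z) = 4*((H + H)/(Z - 70)) = 4*((2*H)/(-70 + Z)) = 4*(2*H/(-70 + Z)) = 8*H/(-70 + Z))
(M(21, 45) - 25856)*(u(130, J) - 2538) = (8*21/(-70 + 45) - 25856)*(-4 - 2538) = (8*21/(-25) - 25856)*(-2542) = (8*21*(-1/25) - 25856)*(-2542) = (-168/25 - 25856)*(-2542) = -646568/25*(-2542) = 1643575856/25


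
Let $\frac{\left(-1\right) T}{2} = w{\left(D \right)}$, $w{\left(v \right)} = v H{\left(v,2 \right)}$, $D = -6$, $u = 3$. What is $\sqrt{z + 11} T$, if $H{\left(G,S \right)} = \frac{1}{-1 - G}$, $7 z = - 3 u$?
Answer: $\frac{24 \sqrt{119}}{35} \approx 7.4803$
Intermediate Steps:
$z = - \frac{9}{7}$ ($z = \frac{\left(-3\right) 3}{7} = \frac{1}{7} \left(-9\right) = - \frac{9}{7} \approx -1.2857$)
$w{\left(v \right)} = - \frac{v}{1 + v}$ ($w{\left(v \right)} = v \left(- \frac{1}{1 + v}\right) = - \frac{v}{1 + v}$)
$T = \frac{12}{5}$ ($T = - 2 \left(\left(-1\right) \left(-6\right) \frac{1}{1 - 6}\right) = - 2 \left(\left(-1\right) \left(-6\right) \frac{1}{-5}\right) = - 2 \left(\left(-1\right) \left(-6\right) \left(- \frac{1}{5}\right)\right) = \left(-2\right) \left(- \frac{6}{5}\right) = \frac{12}{5} \approx 2.4$)
$\sqrt{z + 11} T = \sqrt{- \frac{9}{7} + 11} \cdot \frac{12}{5} = \sqrt{\frac{68}{7}} \cdot \frac{12}{5} = \frac{2 \sqrt{119}}{7} \cdot \frac{12}{5} = \frac{24 \sqrt{119}}{35}$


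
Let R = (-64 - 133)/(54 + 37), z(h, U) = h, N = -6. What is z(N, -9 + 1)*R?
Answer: 1182/91 ≈ 12.989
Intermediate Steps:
R = -197/91 ≈ -2.1648
z(N, -9 + 1)*R = -6*(-197/91) = 1182/91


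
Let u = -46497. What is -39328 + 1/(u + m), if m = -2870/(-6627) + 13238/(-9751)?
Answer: -118168454823596677/3004690163725 ≈ -39328.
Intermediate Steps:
m = -59742856/64619877 (m = -2870*(-1/6627) + 13238*(-1/9751) = 2870/6627 - 13238/9751 = -59742856/64619877 ≈ -0.92453)
-39328 + 1/(u + m) = -39328 + 1/(-46497 - 59742856/64619877) = -39328 + 1/(-3004690163725/64619877) = -39328 - 64619877/3004690163725 = -118168454823596677/3004690163725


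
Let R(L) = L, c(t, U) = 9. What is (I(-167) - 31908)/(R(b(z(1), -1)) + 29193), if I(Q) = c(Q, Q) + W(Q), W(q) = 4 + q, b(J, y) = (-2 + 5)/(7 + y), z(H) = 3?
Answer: -64124/58387 ≈ -1.0983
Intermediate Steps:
b(J, y) = 3/(7 + y)
I(Q) = 13 + Q (I(Q) = 9 + (4 + Q) = 13 + Q)
(I(-167) - 31908)/(R(b(z(1), -1)) + 29193) = ((13 - 167) - 31908)/(3/(7 - 1) + 29193) = (-154 - 31908)/(3/6 + 29193) = -32062/(3*(⅙) + 29193) = -32062/(½ + 29193) = -32062/58387/2 = -32062*2/58387 = -64124/58387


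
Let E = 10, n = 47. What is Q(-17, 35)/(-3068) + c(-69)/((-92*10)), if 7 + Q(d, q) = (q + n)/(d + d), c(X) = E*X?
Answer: 39277/52156 ≈ 0.75307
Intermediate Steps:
c(X) = 10*X
Q(d, q) = -7 + (47 + q)/(2*d) (Q(d, q) = -7 + (q + 47)/(d + d) = -7 + (47 + q)/((2*d)) = -7 + (47 + q)*(1/(2*d)) = -7 + (47 + q)/(2*d))
Q(-17, 35)/(-3068) + c(-69)/((-92*10)) = ((½)*(47 + 35 - 14*(-17))/(-17))/(-3068) + (10*(-69))/((-92*10)) = ((½)*(-1/17)*(47 + 35 + 238))*(-1/3068) - 690/(-920) = ((½)*(-1/17)*320)*(-1/3068) - 690*(-1/920) = -160/17*(-1/3068) + ¾ = 40/13039 + ¾ = 39277/52156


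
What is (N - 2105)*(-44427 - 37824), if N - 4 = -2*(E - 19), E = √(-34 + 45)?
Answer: 169683813 + 164502*√11 ≈ 1.7023e+8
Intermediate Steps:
E = √11 ≈ 3.3166
N = 42 - 2*√11 (N = 4 - 2*(√11 - 19) = 4 - 2*(-19 + √11) = 4 + (38 - 2*√11) = 42 - 2*√11 ≈ 35.367)
(N - 2105)*(-44427 - 37824) = ((42 - 2*√11) - 2105)*(-44427 - 37824) = (-2063 - 2*√11)*(-82251) = 169683813 + 164502*√11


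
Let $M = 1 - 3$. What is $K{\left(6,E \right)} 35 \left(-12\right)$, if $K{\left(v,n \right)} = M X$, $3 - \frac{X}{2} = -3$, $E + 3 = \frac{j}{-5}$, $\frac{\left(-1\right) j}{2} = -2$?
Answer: $10080$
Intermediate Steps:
$j = 4$ ($j = \left(-2\right) \left(-2\right) = 4$)
$M = -2$
$E = - \frac{19}{5}$ ($E = -3 + \frac{4}{-5} = -3 + 4 \left(- \frac{1}{5}\right) = -3 - \frac{4}{5} = - \frac{19}{5} \approx -3.8$)
$X = 12$ ($X = 6 - -6 = 6 + 6 = 12$)
$K{\left(v,n \right)} = -24$ ($K{\left(v,n \right)} = \left(-2\right) 12 = -24$)
$K{\left(6,E \right)} 35 \left(-12\right) = \left(-24\right) 35 \left(-12\right) = \left(-840\right) \left(-12\right) = 10080$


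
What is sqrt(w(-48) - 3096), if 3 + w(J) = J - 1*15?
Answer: I*sqrt(3162) ≈ 56.232*I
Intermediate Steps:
w(J) = -18 + J (w(J) = -3 + (J - 1*15) = -3 + (J - 15) = -3 + (-15 + J) = -18 + J)
sqrt(w(-48) - 3096) = sqrt((-18 - 48) - 3096) = sqrt(-66 - 3096) = sqrt(-3162) = I*sqrt(3162)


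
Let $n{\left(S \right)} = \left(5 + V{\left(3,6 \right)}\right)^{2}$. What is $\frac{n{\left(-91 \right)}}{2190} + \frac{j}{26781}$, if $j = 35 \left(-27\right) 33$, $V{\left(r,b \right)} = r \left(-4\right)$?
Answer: $- \frac{22327627}{19550130} \approx -1.1421$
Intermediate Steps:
$V{\left(r,b \right)} = - 4 r$
$n{\left(S \right)} = 49$ ($n{\left(S \right)} = \left(5 - 12\right)^{2} = \left(-7\right)^{2} = 49$)
$j = -31185$ ($j = \left(-945\right) 33 = -31185$)
$\frac{n{\left(-91 \right)}}{2190} + \frac{j}{26781} = \frac{49}{2190} - \frac{31185}{26781} = 49 \cdot \frac{1}{2190} - \frac{10395}{8927} = \frac{49}{2190} - \frac{10395}{8927} = - \frac{22327627}{19550130}$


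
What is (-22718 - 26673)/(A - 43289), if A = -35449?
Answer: 49391/78738 ≈ 0.62728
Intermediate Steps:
(-22718 - 26673)/(A - 43289) = (-22718 - 26673)/(-35449 - 43289) = -49391/(-78738) = -49391*(-1/78738) = 49391/78738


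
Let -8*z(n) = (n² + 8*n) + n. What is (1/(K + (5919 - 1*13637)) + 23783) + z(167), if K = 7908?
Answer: 3820711/190 ≈ 20109.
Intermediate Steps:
z(n) = -9*n/8 - n²/8 (z(n) = -((n² + 8*n) + n)/8 = -(n² + 9*n)/8 = -9*n/8 - n²/8)
(1/(K + (5919 - 1*13637)) + 23783) + z(167) = (1/(7908 + (5919 - 1*13637)) + 23783) - ⅛*167*(9 + 167) = (1/(7908 + (5919 - 13637)) + 23783) - ⅛*167*176 = (1/(7908 - 7718) + 23783) - 3674 = (1/190 + 23783) - 3674 = 4518771/190 - 3674 = 3820711/190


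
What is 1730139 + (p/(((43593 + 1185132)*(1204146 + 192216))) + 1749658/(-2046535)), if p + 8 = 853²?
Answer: 1215017881705426417743337/702266397149874150 ≈ 1.7301e+6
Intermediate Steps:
p = 727601 (p = -8 + 853² = -8 + 727609 = 727601)
1730139 + (p/(((43593 + 1185132)*(1204146 + 192216))) + 1749658/(-2046535)) = 1730139 + (727601/(((43593 + 1185132)*(1204146 + 192216))) + 1749658/(-2046535)) = 1730139 + (727601/((1228725*1396362)) + 1749658*(-1/2046535)) = 1730139 + (727601/1715744898450 - 1749658/2046535) = 1730139 - 600393059694263513/702266397149874150 = 1215017881705426417743337/702266397149874150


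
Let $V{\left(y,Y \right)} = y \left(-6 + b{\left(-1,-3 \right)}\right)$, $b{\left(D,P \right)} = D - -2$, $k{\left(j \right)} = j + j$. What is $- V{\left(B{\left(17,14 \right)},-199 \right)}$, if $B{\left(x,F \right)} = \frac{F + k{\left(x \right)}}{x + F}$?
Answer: $\frac{240}{31} \approx 7.7419$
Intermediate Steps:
$k{\left(j \right)} = 2 j$
$b{\left(D,P \right)} = 2 + D$ ($b{\left(D,P \right)} = D + 2 = 2 + D$)
$B{\left(x,F \right)} = \frac{F + 2 x}{F + x}$ ($B{\left(x,F \right)} = \frac{F + 2 x}{x + F} = \frac{F + 2 x}{F + x}$)
$V{\left(y,Y \right)} = - 5 y$ ($V{\left(y,Y \right)} = y \left(-6 + \left(2 - 1\right)\right) = y \left(-6 + 1\right) = y \left(-5\right) = - 5 y$)
$- V{\left(B{\left(17,14 \right)},-199 \right)} = - \left(-5\right) \frac{14 + 2 \cdot 17}{14 + 17} = - \left(-5\right) \frac{14 + 34}{31} = - \left(-5\right) \frac{1}{31} \cdot 48 = - \frac{\left(-5\right) 48}{31} = \left(-1\right) \left(- \frac{240}{31}\right) = \frac{240}{31}$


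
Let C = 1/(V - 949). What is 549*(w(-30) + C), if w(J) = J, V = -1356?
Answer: -37963899/2305 ≈ -16470.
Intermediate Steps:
C = -1/2305 (C = 1/(-1356 - 949) = 1/(-2305) = -1/2305 ≈ -0.00043384)
549*(w(-30) + C) = 549*(-30 - 1/2305) = 549*(-69151/2305) = -37963899/2305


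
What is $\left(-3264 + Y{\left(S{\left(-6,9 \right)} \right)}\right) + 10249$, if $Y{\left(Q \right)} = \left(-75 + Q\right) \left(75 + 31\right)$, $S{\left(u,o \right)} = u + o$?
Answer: $-647$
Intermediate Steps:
$S{\left(u,o \right)} = o + u$
$Y{\left(Q \right)} = -7950 + 106 Q$ ($Y{\left(Q \right)} = \left(-75 + Q\right) 106 = -7950 + 106 Q$)
$\left(-3264 + Y{\left(S{\left(-6,9 \right)} \right)}\right) + 10249 = \left(-3264 - \left(7950 - 106 \left(9 - 6\right)\right)\right) + 10249 = \left(-3264 + \left(-7950 + 106 \cdot 3\right)\right) + 10249 = \left(-3264 + \left(-7950 + 318\right)\right) + 10249 = \left(-3264 - 7632\right) + 10249 = -10896 + 10249 = -647$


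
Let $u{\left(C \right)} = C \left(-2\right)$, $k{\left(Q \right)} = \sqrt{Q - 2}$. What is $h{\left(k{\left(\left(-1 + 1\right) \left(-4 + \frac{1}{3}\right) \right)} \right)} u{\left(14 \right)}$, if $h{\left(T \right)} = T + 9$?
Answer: $-252 - 28 i \sqrt{2} \approx -252.0 - 39.598 i$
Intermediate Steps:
$k{\left(Q \right)} = \sqrt{-2 + Q}$
$h{\left(T \right)} = 9 + T$
$u{\left(C \right)} = - 2 C$
$h{\left(k{\left(\left(-1 + 1\right) \left(-4 + \frac{1}{3}\right) \right)} \right)} u{\left(14 \right)} = \left(9 + \sqrt{-2 + \left(-1 + 1\right) \left(-4 + \frac{1}{3}\right)}\right) \left(\left(-2\right) 14\right) = \left(9 + \sqrt{-2 + 0 \left(-4 + \frac{1}{3}\right)}\right) \left(-28\right) = \left(9 + \sqrt{-2 + 0 \left(- \frac{11}{3}\right)}\right) \left(-28\right) = \left(9 + \sqrt{-2 + 0}\right) \left(-28\right) = \left(9 + \sqrt{-2}\right) \left(-28\right) = \left(9 + i \sqrt{2}\right) \left(-28\right) = -252 - 28 i \sqrt{2}$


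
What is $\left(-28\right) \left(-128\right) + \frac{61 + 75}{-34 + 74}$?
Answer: $\frac{17937}{5} \approx 3587.4$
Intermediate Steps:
$\left(-28\right) \left(-128\right) + \frac{61 + 75}{-34 + 74} = 3584 + \frac{136}{40} = 3584 + 136 \cdot \frac{1}{40} = 3584 + \frac{17}{5} = \frac{17937}{5}$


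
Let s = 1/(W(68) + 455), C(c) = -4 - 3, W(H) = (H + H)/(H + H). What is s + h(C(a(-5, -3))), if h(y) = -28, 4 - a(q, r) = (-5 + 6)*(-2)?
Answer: -12767/456 ≈ -27.998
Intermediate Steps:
W(H) = 1 (W(H) = (2*H)/((2*H)) = (2*H)*(1/(2*H)) = 1)
a(q, r) = 6 (a(q, r) = 4 - (-5 + 6)*(-2) = 4 - (-2) = 4 - 1*(-2) = 4 + 2 = 6)
C(c) = -7
s = 1/456 (s = 1/(1 + 455) = 1/456 ≈ 0.0021930)
s + h(C(a(-5, -3))) = 1/456 - 28 = -12767/456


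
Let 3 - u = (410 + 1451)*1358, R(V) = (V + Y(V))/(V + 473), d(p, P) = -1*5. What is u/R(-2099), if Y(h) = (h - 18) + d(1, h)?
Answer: -1369761370/1407 ≈ -9.7353e+5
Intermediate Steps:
d(p, P) = -5
Y(h) = -23 + h (Y(h) = (h - 18) - 5 = (-18 + h) - 5 = -23 + h)
R(V) = (-23 + 2*V)/(473 + V) (R(V) = (V + (-23 + V))/(V + 473) = (-23 + 2*V)/(473 + V))
u = -2527235 (u = 3 - (410 + 1451)*1358 = 3 - 1861*1358 = 3 - 1*2527238 = 3 - 2527238 = -2527235)
u/R(-2099) = -2527235*(473 - 2099)/(-23 + 2*(-2099)) = -2527235*(-1626/(-23 - 4198)) = -2527235/((-1/1626*(-4221))) = -2527235/1407/542 = -2527235*542/1407 = -1369761370/1407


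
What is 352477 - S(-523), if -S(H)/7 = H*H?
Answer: 2267180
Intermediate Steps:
S(H) = -7*H² (S(H) = -7*H*H = -7*H²)
352477 - S(-523) = 352477 - (-7)*(-523)² = 352477 - (-7)*273529 = 352477 - 1*(-1914703) = 352477 + 1914703 = 2267180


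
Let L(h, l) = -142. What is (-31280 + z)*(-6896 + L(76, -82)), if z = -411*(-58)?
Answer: 52376796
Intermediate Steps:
z = 23838
(-31280 + z)*(-6896 + L(76, -82)) = (-31280 + 23838)*(-6896 - 142) = -7442*(-7038) = 52376796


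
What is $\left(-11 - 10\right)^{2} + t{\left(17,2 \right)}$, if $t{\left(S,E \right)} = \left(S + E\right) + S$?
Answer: $477$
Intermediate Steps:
$t{\left(S,E \right)} = E + 2 S$ ($t{\left(S,E \right)} = \left(E + S\right) + S = E + 2 S$)
$\left(-11 - 10\right)^{2} + t{\left(17,2 \right)} = \left(-11 - 10\right)^{2} + \left(2 + 2 \cdot 17\right) = \left(-21\right)^{2} + \left(2 + 34\right) = 441 + 36 = 477$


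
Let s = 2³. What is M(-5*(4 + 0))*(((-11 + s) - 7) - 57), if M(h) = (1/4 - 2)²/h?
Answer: 3283/320 ≈ 10.259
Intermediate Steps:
s = 8
M(h) = 49/(16*h) (M(h) = (¼ - 2)²/h = (-7/4)²/h = 49/(16*h))
M(-5*(4 + 0))*(((-11 + s) - 7) - 57) = (49/(16*((-5*(4 + 0)))))*(((-11 + 8) - 7) - 57) = (49/(16*((-5*4))))*((-3 - 7) - 57) = ((49/16)/(-20))*(-10 - 57) = ((49/16)*(-1/20))*(-67) = -49/320*(-67) = 3283/320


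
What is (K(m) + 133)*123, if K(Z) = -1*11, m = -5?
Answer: 15006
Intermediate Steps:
K(Z) = -11
(K(m) + 133)*123 = (-11 + 133)*123 = 122*123 = 15006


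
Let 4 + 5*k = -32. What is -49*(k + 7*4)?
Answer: -5096/5 ≈ -1019.2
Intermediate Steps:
k = -36/5 (k = -4/5 + (1/5)*(-32) = -4/5 - 32/5 = -36/5 ≈ -7.2000)
-49*(k + 7*4) = -49*(-36/5 + 7*4) = -49*(-36/5 + 28) = -49*104/5 = -5096/5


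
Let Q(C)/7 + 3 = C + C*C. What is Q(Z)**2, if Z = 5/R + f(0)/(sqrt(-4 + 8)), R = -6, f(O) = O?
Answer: 625681/1296 ≈ 482.78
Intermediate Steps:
Z = -5/6 (Z = 5/(-6) + 0/(sqrt(-4 + 8)) = 5*(-1/6) + 0/(sqrt(4)) = -5/6 + 0/2 = -5/6 + 0*(1/2) = -5/6 + 0 = -5/6 ≈ -0.83333)
Q(C) = -21 + 7*C + 7*C**2 (Q(C) = -21 + 7*(C + C*C) = -21 + 7*(C + C**2) = -21 + (7*C + 7*C**2) = -21 + 7*C + 7*C**2)
Q(Z)**2 = (-21 + 7*(-5/6) + 7*(-5/6)**2)**2 = (-21 - 35/6 + 7*(25/36))**2 = (-21 - 35/6 + 175/36)**2 = (-791/36)**2 = 625681/1296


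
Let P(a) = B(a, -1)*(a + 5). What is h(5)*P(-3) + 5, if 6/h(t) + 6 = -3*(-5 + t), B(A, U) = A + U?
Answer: 13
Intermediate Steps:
P(a) = (-1 + a)*(5 + a) (P(a) = (a - 1)*(a + 5) = (-1 + a)*(5 + a))
h(t) = 6/(9 - 3*t) (h(t) = 6/(-6 - 3*(-5 + t)) = 6/(-6 + (15 - 3*t)) = 6/(9 - 3*t))
h(5)*P(-3) + 5 = (-2/(-3 + 5))*((-1 - 3)*(5 - 3)) + 5 = (-2/2)*(-4*2) + 5 = -2*½*(-8) + 5 = -1*(-8) + 5 = 8 + 5 = 13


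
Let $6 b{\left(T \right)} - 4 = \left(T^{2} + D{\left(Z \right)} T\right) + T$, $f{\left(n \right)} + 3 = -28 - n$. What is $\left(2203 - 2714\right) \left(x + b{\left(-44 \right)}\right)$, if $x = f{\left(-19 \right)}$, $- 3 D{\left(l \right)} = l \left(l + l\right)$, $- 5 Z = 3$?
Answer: $- \frac{3906084}{25} \approx -1.5624 \cdot 10^{5}$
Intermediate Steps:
$Z = - \frac{3}{5}$ ($Z = \left(- \frac{1}{5}\right) 3 = - \frac{3}{5} \approx -0.6$)
$f{\left(n \right)} = -31 - n$ ($f{\left(n \right)} = -3 - \left(28 + n\right) = -31 - n$)
$D{\left(l \right)} = - \frac{2 l^{2}}{3}$ ($D{\left(l \right)} = - \frac{l \left(l + l\right)}{3} = - \frac{l 2 l}{3} = - \frac{2 l^{2}}{3}$)
$x = -12$ ($x = -31 - -19 = -31 + 19 = -12$)
$b{\left(T \right)} = \frac{2}{3} + \frac{T^{2}}{6} + \frac{19 T}{150}$ ($b{\left(T \right)} = \frac{2}{3} + \frac{\left(T^{2} + - \frac{2 \left(- \frac{3}{5}\right)^{2}}{3} T\right) + T}{6} = \frac{2}{3} + \frac{\left(T^{2} + \left(- \frac{2}{3}\right) \frac{9}{25} T\right) + T}{6} = \frac{2}{3} + \frac{\left(T^{2} - \frac{6 T}{25}\right) + T}{6} = \frac{2}{3} + \frac{T^{2} + \frac{19 T}{25}}{6} = \frac{2}{3} + \left(\frac{T^{2}}{6} + \frac{19 T}{150}\right) = \frac{2}{3} + \frac{T^{2}}{6} + \frac{19 T}{150}$)
$\left(2203 - 2714\right) \left(x + b{\left(-44 \right)}\right) = \left(2203 - 2714\right) \left(-12 + \left(\frac{2}{3} + \frac{\left(-44\right)^{2}}{6} + \frac{19}{150} \left(-44\right)\right)\right) = - 511 \left(-12 + \left(\frac{2}{3} + \frac{1}{6} \cdot 1936 - \frac{418}{75}\right)\right) = - 511 \left(-12 + \left(\frac{2}{3} + \frac{968}{3} - \frac{418}{75}\right)\right) = - 511 \left(-12 + \frac{7944}{25}\right) = \left(-511\right) \frac{7644}{25} = - \frac{3906084}{25}$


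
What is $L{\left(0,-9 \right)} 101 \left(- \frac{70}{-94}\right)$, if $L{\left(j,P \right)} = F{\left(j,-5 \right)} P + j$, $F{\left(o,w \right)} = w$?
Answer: $\frac{159075}{47} \approx 3384.6$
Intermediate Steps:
$L{\left(j,P \right)} = j - 5 P$ ($L{\left(j,P \right)} = - 5 P + j = j - 5 P$)
$L{\left(0,-9 \right)} 101 \left(- \frac{70}{-94}\right) = \left(0 - -45\right) 101 \left(- \frac{70}{-94}\right) = \left(0 + 45\right) 101 \left(\left(-70\right) \left(- \frac{1}{94}\right)\right) = 45 \cdot 101 \cdot \frac{35}{47} = 4545 \cdot \frac{35}{47} = \frac{159075}{47}$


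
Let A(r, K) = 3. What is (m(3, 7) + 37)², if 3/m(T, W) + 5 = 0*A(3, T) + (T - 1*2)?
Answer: 21025/16 ≈ 1314.1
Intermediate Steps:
m(T, W) = 3/(-7 + T) (m(T, W) = 3/(-5 + (0*3 + (T - 1*2))) = 3/(-5 + (0 + (T - 2))) = 3/(-5 + (0 + (-2 + T))) = 3/(-5 + (-2 + T)) = 3/(-7 + T))
(m(3, 7) + 37)² = (3/(-7 + 3) + 37)² = (3/(-4) + 37)² = (3*(-¼) + 37)² = (-¾ + 37)² = (145/4)² = 21025/16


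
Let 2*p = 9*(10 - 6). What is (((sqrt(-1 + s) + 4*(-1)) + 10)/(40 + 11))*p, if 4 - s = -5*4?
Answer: 36/17 + 6*sqrt(23)/17 ≈ 3.8103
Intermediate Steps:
s = 24 (s = 4 - (-5)*4 = 4 - 1*(-20) = 4 + 20 = 24)
p = 18 (p = (9*(10 - 6))/2 = (9*4)/2 = (1/2)*36 = 18)
(((sqrt(-1 + s) + 4*(-1)) + 10)/(40 + 11))*p = (((sqrt(-1 + 24) + 4*(-1)) + 10)/(40 + 11))*18 = (((sqrt(23) - 4) + 10)/51)*18 = (((-4 + sqrt(23)) + 10)*(1/51))*18 = ((6 + sqrt(23))*(1/51))*18 = (2/17 + sqrt(23)/51)*18 = 36/17 + 6*sqrt(23)/17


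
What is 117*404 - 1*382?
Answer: 46886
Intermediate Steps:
117*404 - 1*382 = 47268 - 382 = 46886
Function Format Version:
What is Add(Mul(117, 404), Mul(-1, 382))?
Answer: 46886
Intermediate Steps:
Add(Mul(117, 404), Mul(-1, 382)) = Add(47268, -382) = 46886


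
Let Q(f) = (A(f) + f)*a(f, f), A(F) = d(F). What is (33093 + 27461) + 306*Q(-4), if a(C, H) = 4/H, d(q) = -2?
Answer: 62390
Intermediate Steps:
A(F) = -2
Q(f) = 4*(-2 + f)/f (Q(f) = (-2 + f)*(4/f) = 4*(-2 + f)/f)
(33093 + 27461) + 306*Q(-4) = (33093 + 27461) + 306*(4 - 8/(-4)) = 60554 + 306*(4 - 8*(-¼)) = 60554 + 306*(4 + 2) = 60554 + 306*6 = 60554 + 1836 = 62390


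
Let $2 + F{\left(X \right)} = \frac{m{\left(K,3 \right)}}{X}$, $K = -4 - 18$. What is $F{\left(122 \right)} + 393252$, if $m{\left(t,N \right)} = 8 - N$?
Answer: $\frac{47976505}{122} \approx 3.9325 \cdot 10^{5}$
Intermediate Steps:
$K = -22$ ($K = -4 - 18 = -22$)
$F{\left(X \right)} = -2 + \frac{5}{X}$ ($F{\left(X \right)} = -2 + \frac{8 - 3}{X} = -2 + \frac{5}{X}$)
$F{\left(122 \right)} + 393252 = \left(-2 + \frac{5}{122}\right) + 393252 = - \frac{239}{122} + 393252 = \frac{47976505}{122}$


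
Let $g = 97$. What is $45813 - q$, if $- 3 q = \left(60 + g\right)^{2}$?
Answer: $\frac{162088}{3} \approx 54029.0$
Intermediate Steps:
$q = - \frac{24649}{3}$ ($q = - \frac{\left(60 + 97\right)^{2}}{3} = - \frac{157^{2}}{3} = \left(- \frac{1}{3}\right) 24649 = - \frac{24649}{3} \approx -8216.3$)
$45813 - q = 45813 - - \frac{24649}{3} = 45813 + \frac{24649}{3} = \frac{162088}{3}$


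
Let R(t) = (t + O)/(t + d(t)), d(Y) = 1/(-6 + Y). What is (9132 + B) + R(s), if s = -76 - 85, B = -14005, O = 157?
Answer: -32756139/6722 ≈ -4873.0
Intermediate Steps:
s = -161
R(t) = (157 + t)/(t + 1/(-6 + t)) (R(t) = (t + 157)/(t + 1/(-6 + t)) = (157 + t)/(t + 1/(-6 + t)))
(9132 + B) + R(s) = (9132 - 14005) + (-6 - 161)*(157 - 161)/(1 - 161*(-6 - 161)) = -4873 - 167*(-4)/(1 - 161*(-167)) = -4873 - 167*(-4)/(1 + 26887) = -4873 - 167*(-4)/26888 = -4873 + (1/26888)*(-167)*(-4) = -4873 + 167/6722 = -32756139/6722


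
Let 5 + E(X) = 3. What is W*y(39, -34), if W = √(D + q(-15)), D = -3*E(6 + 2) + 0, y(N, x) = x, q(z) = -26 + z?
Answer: -34*I*√35 ≈ -201.15*I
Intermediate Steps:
E(X) = -2 (E(X) = -5 + 3 = -2)
D = 6 (D = -3*(-2) + 0 = 6 + 0 = 6)
W = I*√35 (W = √(6 + (-26 - 15)) = √(6 - 41) = √(-35) = I*√35 ≈ 5.9161*I)
W*y(39, -34) = (I*√35)*(-34) = -34*I*√35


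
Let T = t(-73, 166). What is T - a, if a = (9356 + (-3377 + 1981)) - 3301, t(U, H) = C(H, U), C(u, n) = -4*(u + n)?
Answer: -5031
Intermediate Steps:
C(u, n) = -4*n - 4*u (C(u, n) = -4*(n + u) = -4*n - 4*u)
t(U, H) = -4*H - 4*U (t(U, H) = -4*U - 4*H = -4*H - 4*U)
a = 4659 (a = (9356 - 1396) - 3301 = 7960 - 3301 = 4659)
T = -372 (T = -4*166 - 4*(-73) = -664 + 292 = -372)
T - a = -372 - 1*4659 = -372 - 4659 = -5031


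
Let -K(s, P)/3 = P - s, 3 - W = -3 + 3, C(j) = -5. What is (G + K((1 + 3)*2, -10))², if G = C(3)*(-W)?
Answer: 4761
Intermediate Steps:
W = 3 (W = 3 - (-3 + 3) = 3 - 1*0 = 3 + 0 = 3)
K(s, P) = -3*P + 3*s (K(s, P) = -3*(P - s) = -3*P + 3*s)
G = 15 (G = -(-5)*3 = -5*(-3) = 15)
(G + K((1 + 3)*2, -10))² = (15 + (-3*(-10) + 3*((1 + 3)*2)))² = (15 + (30 + 3*(4*2)))² = (15 + (30 + 3*8))² = (15 + (30 + 24))² = (15 + 54)² = 69² = 4761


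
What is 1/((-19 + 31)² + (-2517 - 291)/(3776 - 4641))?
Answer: 865/127368 ≈ 0.0067913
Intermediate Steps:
1/((-19 + 31)² + (-2517 - 291)/(3776 - 4641)) = 1/(12² - 2808/(-865)) = 1/(144 - 2808*(-1/865)) = 1/(144 + 2808/865) = 1/(127368/865) = 865/127368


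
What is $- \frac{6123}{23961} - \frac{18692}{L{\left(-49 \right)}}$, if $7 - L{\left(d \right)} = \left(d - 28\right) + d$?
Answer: $- \frac{21366351}{151753} \approx -140.8$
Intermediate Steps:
$L{\left(d \right)} = 35 - 2 d$ ($L{\left(d \right)} = 7 - \left(\left(d - 28\right) + d\right) = 7 - \left(\left(-28 + d\right) + d\right) = 7 - \left(-28 + 2 d\right) = 35 - 2 d$)
$- \frac{6123}{23961} - \frac{18692}{L{\left(-49 \right)}} = - \frac{6123}{23961} - \frac{18692}{35 - -98} = \left(-6123\right) \frac{1}{23961} - \frac{18692}{35 + 98} = - \frac{2041}{7987} - \frac{18692}{133} = - \frac{21366351}{151753}$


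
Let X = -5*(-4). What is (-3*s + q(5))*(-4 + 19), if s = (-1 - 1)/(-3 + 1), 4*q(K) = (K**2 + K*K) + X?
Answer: 435/2 ≈ 217.50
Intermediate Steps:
X = 20
q(K) = 5 + K**2/2 (q(K) = ((K**2 + K*K) + 20)/4 = ((K**2 + K**2) + 20)/4 = (2*K**2 + 20)/4 = (20 + 2*K**2)/4 = 5 + K**2/2)
s = 1 (s = -2/(-2) = -2*(-1/2) = 1)
(-3*s + q(5))*(-4 + 19) = (-3*1 + (5 + (1/2)*5**2))*(-4 + 19) = (-3 + (5 + (1/2)*25))*15 = (-3 + (5 + 25/2))*15 = (-3 + 35/2)*15 = (29/2)*15 = 435/2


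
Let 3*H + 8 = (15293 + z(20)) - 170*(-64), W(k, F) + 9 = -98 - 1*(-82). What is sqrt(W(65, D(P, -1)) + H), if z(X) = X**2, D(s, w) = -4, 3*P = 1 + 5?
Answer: sqrt(8830) ≈ 93.968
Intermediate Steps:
P = 2 (P = (1 + 5)/3 = (1/3)*6 = 2)
W(k, F) = -25 (W(k, F) = -9 + (-98 - 1*(-82)) = -9 + (-98 + 82) = -9 - 16 = -25)
H = 8855 (H = -8/3 + ((15293 + 20**2) - 170*(-64))/3 = -8/3 + ((15293 + 400) + 10880)/3 = -8/3 + (15693 + 10880)/3 = -8/3 + (1/3)*26573 = -8/3 + 26573/3 = 8855)
sqrt(W(65, D(P, -1)) + H) = sqrt(-25 + 8855) = sqrt(8830)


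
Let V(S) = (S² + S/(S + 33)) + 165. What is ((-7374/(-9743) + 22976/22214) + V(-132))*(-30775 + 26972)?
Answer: -21719776106377831/324646503 ≈ -6.6903e+7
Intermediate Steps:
V(S) = 165 + S² + S/(33 + S) (V(S) = (S² + S/(33 + S)) + 165 = 165 + S² + S/(33 + S))
((-7374/(-9743) + 22976/22214) + V(-132))*(-30775 + 26972) = ((-7374/(-9743) + 22976/22214) + (5445 + (-132)³ + 33*(-132)² + 166*(-132))/(33 - 132))*(-30775 + 26972) = ((-7374*(-1/9743) + 22976*(1/22214)) + (5445 - 2299968 + 33*17424 - 21912)/(-99))*(-3803) = ((7374/9743 + 11488/11107) - (5445 - 2299968 + 574992 - 21912)/99)*(-3803) = (193830602/108215501 - 1/99*(-1741443))*(-3803) = (193830602/108215501 + 52771/3)*(-3803) = (5711221695077/324646503)*(-3803) = -21719776106377831/324646503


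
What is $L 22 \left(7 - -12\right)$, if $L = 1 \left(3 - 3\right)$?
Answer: $0$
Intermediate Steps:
$L = 0$ ($L = 1 \cdot 0 = 0$)
$L 22 \left(7 - -12\right) = 0 \cdot 22 \left(7 - -12\right) = 0 \left(7 + 12\right) = 0 \cdot 19 = 0$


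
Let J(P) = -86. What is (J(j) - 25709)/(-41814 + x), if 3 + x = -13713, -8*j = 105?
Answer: 5159/11106 ≈ 0.46452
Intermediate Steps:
j = -105/8 (j = -1/8*105 = -105/8 ≈ -13.125)
x = -13716 (x = -3 - 13713 = -13716)
(J(j) - 25709)/(-41814 + x) = (-86 - 25709)/(-41814 - 13716) = -25795/(-55530) = -25795*(-1/55530) = 5159/11106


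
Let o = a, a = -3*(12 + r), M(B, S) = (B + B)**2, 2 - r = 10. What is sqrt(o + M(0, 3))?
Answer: 2*I*sqrt(3) ≈ 3.4641*I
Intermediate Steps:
r = -8 (r = 2 - 1*10 = 2 - 10 = -8)
M(B, S) = 4*B**2 (M(B, S) = (2*B)**2 = 4*B**2)
a = -12 (a = -3*(12 - 8) = -3*4 = -12)
o = -12
sqrt(o + M(0, 3)) = sqrt(-12 + 4*0**2) = sqrt(-12 + 4*0) = sqrt(-12 + 0) = sqrt(-12) = 2*I*sqrt(3)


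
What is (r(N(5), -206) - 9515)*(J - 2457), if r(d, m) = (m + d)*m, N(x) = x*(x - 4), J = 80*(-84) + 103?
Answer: -289378934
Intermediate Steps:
J = -6617 (J = -6720 + 103 = -6617)
N(x) = x*(-4 + x)
r(d, m) = m*(d + m) (r(d, m) = (d + m)*m = m*(d + m))
(r(N(5), -206) - 9515)*(J - 2457) = (-206*(5*(-4 + 5) - 206) - 9515)*(-6617 - 2457) = (-206*(5*1 - 206) - 9515)*(-9074) = (-206*(5 - 206) - 9515)*(-9074) = (-206*(-201) - 9515)*(-9074) = (41406 - 9515)*(-9074) = 31891*(-9074) = -289378934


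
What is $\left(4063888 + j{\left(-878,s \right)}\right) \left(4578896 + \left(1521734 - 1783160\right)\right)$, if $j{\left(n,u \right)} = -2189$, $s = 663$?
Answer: $17536263581530$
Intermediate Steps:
$\left(4063888 + j{\left(-878,s \right)}\right) \left(4578896 + \left(1521734 - 1783160\right)\right) = \left(4063888 - 2189\right) \left(4578896 + \left(1521734 - 1783160\right)\right) = 4061699 \left(4578896 + \left(1521734 - 1783160\right)\right) = 4061699 \left(4578896 - 261426\right) = 4061699 \cdot 4317470 = 17536263581530$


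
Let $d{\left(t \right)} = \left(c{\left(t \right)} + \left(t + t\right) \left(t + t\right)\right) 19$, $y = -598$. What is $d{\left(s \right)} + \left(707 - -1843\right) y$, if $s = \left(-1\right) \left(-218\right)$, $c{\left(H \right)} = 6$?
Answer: $2087038$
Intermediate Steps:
$s = 218$
$d{\left(t \right)} = 114 + 76 t^{2}$ ($d{\left(t \right)} = \left(6 + \left(t + t\right) \left(t + t\right)\right) 19 = \left(6 + 2 t 2 t\right) 19 = \left(6 + 4 t^{2}\right) 19 = 114 + 76 t^{2}$)
$d{\left(s \right)} + \left(707 - -1843\right) y = \left(114 + 76 \cdot 218^{2}\right) + \left(707 - -1843\right) \left(-598\right) = \left(114 + 76 \cdot 47524\right) + \left(707 + 1843\right) \left(-598\right) = \left(114 + 3611824\right) + 2550 \left(-598\right) = 3611938 - 1524900 = 2087038$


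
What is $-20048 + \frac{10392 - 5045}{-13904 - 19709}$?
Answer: $- \frac{673878771}{33613} \approx -20048.0$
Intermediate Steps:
$-20048 + \frac{10392 - 5045}{-13904 - 19709} = -20048 + \frac{5347}{-33613} = -20048 + 5347 \left(- \frac{1}{33613}\right) = -20048 - \frac{5347}{33613} = - \frac{673878771}{33613}$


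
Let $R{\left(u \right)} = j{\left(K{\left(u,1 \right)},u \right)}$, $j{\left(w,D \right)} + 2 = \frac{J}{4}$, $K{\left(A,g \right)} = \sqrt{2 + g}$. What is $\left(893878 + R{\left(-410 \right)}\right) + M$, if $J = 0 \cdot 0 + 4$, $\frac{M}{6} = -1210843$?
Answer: $-6371181$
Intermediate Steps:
$M = -7265058$ ($M = 6 \left(-1210843\right) = -7265058$)
$J = 4$ ($J = 0 + 4 = 4$)
$j{\left(w,D \right)} = -1$ ($j{\left(w,D \right)} = -2 + \frac{4}{4} = -2 + 4 \cdot \frac{1}{4} = -2 + 1 = -1$)
$R{\left(u \right)} = -1$
$\left(893878 + R{\left(-410 \right)}\right) + M = \left(893878 - 1\right) - 7265058 = 893877 - 7265058 = -6371181$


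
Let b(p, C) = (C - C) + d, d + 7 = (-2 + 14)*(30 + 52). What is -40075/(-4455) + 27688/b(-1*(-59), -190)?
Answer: 32500663/870507 ≈ 37.335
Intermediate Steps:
d = 977 (d = -7 + (-2 + 14)*(30 + 52) = -7 + 12*82 = -7 + 984 = 977)
b(p, C) = 977 (b(p, C) = (C - C) + 977 = 0 + 977 = 977)
-40075/(-4455) + 27688/b(-1*(-59), -190) = -40075/(-4455) + 27688/977 = -40075*(-1/4455) + 27688*(1/977) = 8015/891 + 27688/977 = 32500663/870507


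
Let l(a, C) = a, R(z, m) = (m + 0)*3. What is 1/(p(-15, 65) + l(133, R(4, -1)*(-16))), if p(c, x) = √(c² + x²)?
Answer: 133/13239 - 5*√178/13239 ≈ 0.0050073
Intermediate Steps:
R(z, m) = 3*m (R(z, m) = m*3 = 3*m)
1/(p(-15, 65) + l(133, R(4, -1)*(-16))) = 1/(√((-15)² + 65²) + 133) = 1/(√(225 + 4225) + 133) = 1/(√4450 + 133) = 1/(5*√178 + 133) = 1/(133 + 5*√178)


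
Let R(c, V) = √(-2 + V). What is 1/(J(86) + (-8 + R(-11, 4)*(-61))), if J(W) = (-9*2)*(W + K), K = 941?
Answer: -9247/171010297 + 61*√2/342020594 ≈ -5.3821e-5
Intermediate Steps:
J(W) = -16938 - 18*W (J(W) = (-9*2)*(W + 941) = -18*(941 + W) = -16938 - 18*W)
1/(J(86) + (-8 + R(-11, 4)*(-61))) = 1/((-16938 - 18*86) + (-8 + √(-2 + 4)*(-61))) = 1/((-16938 - 1548) + (-8 + √2*(-61))) = 1/(-18486 + (-8 - 61*√2)) = 1/(-18494 - 61*√2)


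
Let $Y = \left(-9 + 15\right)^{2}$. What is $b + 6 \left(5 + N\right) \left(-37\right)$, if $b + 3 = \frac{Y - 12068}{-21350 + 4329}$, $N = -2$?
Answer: $- \frac{11375017}{17021} \approx -668.29$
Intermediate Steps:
$Y = 36$ ($Y = 6^{2} = 36$)
$b = - \frac{39031}{17021}$ ($b = -3 + \frac{36 - 12068}{-21350 + 4329} = -3 - \frac{12032}{-17021} = -3 - - \frac{12032}{17021} = -3 + \frac{12032}{17021} = - \frac{39031}{17021} \approx -2.2931$)
$b + 6 \left(5 + N\right) \left(-37\right) = - \frac{39031}{17021} + 6 \left(5 - 2\right) \left(-37\right) = - \frac{39031}{17021} + 6 \cdot 3 \left(-37\right) = - \frac{39031}{17021} + 18 \left(-37\right) = - \frac{39031}{17021} - 666 = - \frac{11375017}{17021}$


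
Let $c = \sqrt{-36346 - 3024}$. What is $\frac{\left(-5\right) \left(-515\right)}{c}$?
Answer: $- \frac{515 i \sqrt{39370}}{7874} \approx - 12.978 i$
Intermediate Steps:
$c = i \sqrt{39370}$ ($c = \sqrt{-36346 - 3024} = \sqrt{-39370} = i \sqrt{39370} \approx 198.42 i$)
$\frac{\left(-5\right) \left(-515\right)}{c} = \frac{\left(-5\right) \left(-515\right)}{i \sqrt{39370}} = 2575 \left(- \frac{i \sqrt{39370}}{39370}\right) = - \frac{515 i \sqrt{39370}}{7874}$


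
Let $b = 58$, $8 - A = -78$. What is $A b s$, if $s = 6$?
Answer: $29928$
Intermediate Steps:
$A = 86$ ($A = 8 - -78 = 8 + 78 = 86$)
$A b s = 86 \cdot 58 \cdot 6 = 4988 \cdot 6 = 29928$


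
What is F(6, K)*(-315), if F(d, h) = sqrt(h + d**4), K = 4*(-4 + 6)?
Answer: -630*sqrt(326) ≈ -11375.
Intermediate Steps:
K = 8 (K = 4*2 = 8)
F(6, K)*(-315) = sqrt(8 + 6**4)*(-315) = sqrt(8 + 1296)*(-315) = sqrt(1304)*(-315) = (2*sqrt(326))*(-315) = -630*sqrt(326)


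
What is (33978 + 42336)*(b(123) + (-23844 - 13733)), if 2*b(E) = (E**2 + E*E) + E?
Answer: -1708403361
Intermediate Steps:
b(E) = E**2 + E/2 (b(E) = ((E**2 + E*E) + E)/2 = ((E**2 + E**2) + E)/2 = (2*E**2 + E)/2 = (E + 2*E**2)/2 = E**2 + E/2)
(33978 + 42336)*(b(123) + (-23844 - 13733)) = (33978 + 42336)*(123*(1/2 + 123) + (-23844 - 13733)) = 76314*(123*(247/2) - 37577) = 76314*(30381/2 - 37577) = 76314*(-44773/2) = -1708403361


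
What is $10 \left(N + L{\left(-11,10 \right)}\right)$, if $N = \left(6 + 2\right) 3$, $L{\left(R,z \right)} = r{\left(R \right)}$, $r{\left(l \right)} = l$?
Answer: $130$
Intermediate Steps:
$L{\left(R,z \right)} = R$
$N = 24$ ($N = 8 \cdot 3 = 24$)
$10 \left(N + L{\left(-11,10 \right)}\right) = 10 \left(24 - 11\right) = 10 \cdot 13 = 130$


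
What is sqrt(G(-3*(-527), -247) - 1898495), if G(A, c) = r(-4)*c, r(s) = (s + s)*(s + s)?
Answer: I*sqrt(1914303) ≈ 1383.6*I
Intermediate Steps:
r(s) = 4*s**2 (r(s) = (2*s)*(2*s) = 4*s**2)
G(A, c) = 64*c (G(A, c) = (4*(-4)**2)*c = (4*16)*c = 64*c)
sqrt(G(-3*(-527), -247) - 1898495) = sqrt(64*(-247) - 1898495) = sqrt(-15808 - 1898495) = sqrt(-1914303) = I*sqrt(1914303)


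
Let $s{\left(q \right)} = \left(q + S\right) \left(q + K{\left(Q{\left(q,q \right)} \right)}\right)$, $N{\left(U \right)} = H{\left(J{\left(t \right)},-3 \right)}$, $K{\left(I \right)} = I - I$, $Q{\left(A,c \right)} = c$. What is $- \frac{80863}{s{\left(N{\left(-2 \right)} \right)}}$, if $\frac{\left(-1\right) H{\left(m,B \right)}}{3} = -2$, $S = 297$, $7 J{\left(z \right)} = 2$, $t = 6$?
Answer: $- \frac{80863}{1818} \approx -44.479$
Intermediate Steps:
$K{\left(I \right)} = 0$
$J{\left(z \right)} = \frac{2}{7}$ ($J{\left(z \right)} = \frac{1}{7} \cdot 2 = \frac{2}{7}$)
$H{\left(m,B \right)} = 6$ ($H{\left(m,B \right)} = \left(-3\right) \left(-2\right) = 6$)
$N{\left(U \right)} = 6$
$s{\left(q \right)} = q \left(297 + q\right)$ ($s{\left(q \right)} = \left(q + 297\right) \left(q + 0\right) = \left(297 + q\right) q = q \left(297 + q\right)$)
$- \frac{80863}{s{\left(N{\left(-2 \right)} \right)}} = - \frac{80863}{6 \left(297 + 6\right)} = - \frac{80863}{6 \cdot 303} = - \frac{80863}{1818}$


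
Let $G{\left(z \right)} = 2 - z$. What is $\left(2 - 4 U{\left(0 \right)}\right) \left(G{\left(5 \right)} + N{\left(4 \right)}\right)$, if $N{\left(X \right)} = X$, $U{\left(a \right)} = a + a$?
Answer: $2$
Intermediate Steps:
$U{\left(a \right)} = 2 a$
$\left(2 - 4 U{\left(0 \right)}\right) \left(G{\left(5 \right)} + N{\left(4 \right)}\right) = \left(2 - 4 \cdot 2 \cdot 0\right) \left(\left(2 - 5\right) + 4\right) = \left(2 - 0\right) \left(\left(2 - 5\right) + 4\right) = \left(2 + 0\right) \left(-3 + 4\right) = 2 \cdot 1 = 2$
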